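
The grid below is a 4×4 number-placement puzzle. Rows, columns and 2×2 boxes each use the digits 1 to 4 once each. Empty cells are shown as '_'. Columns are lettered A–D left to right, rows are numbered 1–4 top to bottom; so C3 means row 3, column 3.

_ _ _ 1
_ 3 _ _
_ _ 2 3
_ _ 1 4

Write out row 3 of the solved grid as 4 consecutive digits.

C2 = 4: row 2 has {3}; col 3 has {1,2}; box has {1} → only 4 remains.
D2 = 2: row 2 has {3,4}; col 4 has {1,3,4}; box has {1,4} → only 2 remains.
B4 = 2: row 4 has {1,4}; col 2 has {3}; box has {} → only 2 remains.
B1 = 4: row 1 has {1}; col 2 has {2,3}; box has {3} → only 4 remains.
C1 = 3: row 1 has {1,4}; col 3 has {1,2,4}; box has {1,2,4} → only 3 remains.
A2 = 1: row 2 has {2,3,4}; col 1 has {}; box has {3,4} → only 1 remains.
A3 = 4: row 3 has {2,3}; col 1 has {1}; box has {2} → only 4 remains.
B3 = 1: row 3 has {2,3,4}; col 2 has {2,3,4}; box has {2,4} → only 1 remains.

4123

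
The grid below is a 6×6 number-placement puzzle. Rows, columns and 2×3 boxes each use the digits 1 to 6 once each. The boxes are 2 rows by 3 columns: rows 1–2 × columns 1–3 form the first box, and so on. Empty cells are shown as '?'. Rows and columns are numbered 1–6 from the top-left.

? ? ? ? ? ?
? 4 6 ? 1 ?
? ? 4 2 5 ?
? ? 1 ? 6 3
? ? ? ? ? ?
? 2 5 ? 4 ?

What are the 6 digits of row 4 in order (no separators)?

R3C6 = 1: row 3 has {2,4,5}; col 6 has {3}; box has {2,3,5,6} → only 1 remains.
R4C2 = 5: row 4 has {1,3,6}; col 2 has {2,4}; box has {1,4} → only 5 remains.
R4C4 = 4: row 4 has {1,3,5,6}; col 4 has {2}; box has {1,2,3,5,6} → only 4 remains.
R5C3 = 3: row 5 has {}; col 3 has {1,4,5,6}; box has {2,5} → only 3 remains.
R5C5 = 2: row 5 has {3}; col 5 has {1,4,5,6}; box has {4} → only 2 remains.
R6C6 = 6: row 6 has {2,4,5}; col 6 has {1,3}; box has {2,4} → only 6 remains.
R1C3 = 2: row 1 has {}; col 3 has {1,3,4,5,6}; box has {4,6} → only 2 remains.
R1C5 = 3: row 1 has {2}; col 5 has {1,2,4,5,6}; box has {1} → only 3 remains.
R2C4 = 5: row 2 has {1,4,6}; col 4 has {2,4}; box has {1,3} → only 5 remains.
R2C6 = 2: row 2 has {1,4,5,6}; col 6 has {1,3,6}; box has {1,3,5} → only 2 remains.
R4C1 = 2: row 4 has {1,3,4,5,6}; col 1 has {}; box has {1,4,5} → only 2 remains.

251463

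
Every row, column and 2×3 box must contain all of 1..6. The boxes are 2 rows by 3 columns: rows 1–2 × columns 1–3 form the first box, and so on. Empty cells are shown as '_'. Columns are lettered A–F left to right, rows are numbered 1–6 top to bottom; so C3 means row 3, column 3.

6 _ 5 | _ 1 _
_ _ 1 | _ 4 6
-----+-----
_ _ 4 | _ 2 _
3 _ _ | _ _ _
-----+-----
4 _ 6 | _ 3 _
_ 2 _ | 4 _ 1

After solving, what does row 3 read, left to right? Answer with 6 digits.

154623

A2 = 2: row 2 has {1,4,6}; col 1 has {3,4,6}; box has {1,5,6} → only 2 remains.
B2 = 3: row 2 has {1,2,4,6}; col 2 has {2}; box has {1,2,5,6} → only 3 remains.
D2 = 5: row 2 has {1,2,3,4,6}; col 4 has {4}; box has {1,4,6} → only 5 remains.
C4 = 2: row 4 has {3}; col 3 has {1,4,5,6}; box has {3,4} → only 2 remains.
D5 = 2: row 5 has {3,4,6}; col 4 has {4,5}; box has {1,3,4} → only 2 remains.
F5 = 5: row 5 has {2,3,4,6}; col 6 has {1,6}; box has {1,2,3,4} → only 5 remains.
A6 = 5: row 6 has {1,2,4}; col 1 has {2,3,4,6}; box has {2,4,6} → only 5 remains.
C6 = 3: row 6 has {1,2,4,5}; col 3 has {1,2,4,5,6}; box has {2,4,5,6} → only 3 remains.
E6 = 6: row 6 has {1,2,3,4,5}; col 5 has {1,2,3,4}; box has {1,2,3,4,5} → only 6 remains.
B1 = 4: row 1 has {1,5,6}; col 2 has {2,3}; box has {1,2,3,5,6} → only 4 remains.
D1 = 3: row 1 has {1,4,5,6}; col 4 has {2,4,5}; box has {1,4,5,6} → only 3 remains.
F1 = 2: row 1 has {1,3,4,5,6}; col 6 has {1,5,6}; box has {1,3,4,5,6} → only 2 remains.
A3 = 1: row 3 has {2,4}; col 1 has {2,3,4,5,6}; box has {2,3,4} → only 1 remains.
D3 = 6: row 3 has {1,2,4}; col 4 has {2,3,4,5}; box has {2} → only 6 remains.
F3 = 3: row 3 has {1,2,4,6}; col 6 has {1,2,5,6}; box has {2,6} → only 3 remains.
D4 = 1: row 4 has {2,3}; col 4 has {2,3,4,5,6}; box has {2,3,6} → only 1 remains.
E4 = 5: row 4 has {1,2,3}; col 5 has {1,2,3,4,6}; box has {1,2,3,6} → only 5 remains.
F4 = 4: row 4 has {1,2,3,5}; col 6 has {1,2,3,5,6}; box has {1,2,3,5,6} → only 4 remains.
B5 = 1: row 5 has {2,3,4,5,6}; col 2 has {2,3,4}; box has {2,3,4,5,6} → only 1 remains.
B3 = 5: row 3 has {1,2,3,4,6}; col 2 has {1,2,3,4}; box has {1,2,3,4} → only 5 remains.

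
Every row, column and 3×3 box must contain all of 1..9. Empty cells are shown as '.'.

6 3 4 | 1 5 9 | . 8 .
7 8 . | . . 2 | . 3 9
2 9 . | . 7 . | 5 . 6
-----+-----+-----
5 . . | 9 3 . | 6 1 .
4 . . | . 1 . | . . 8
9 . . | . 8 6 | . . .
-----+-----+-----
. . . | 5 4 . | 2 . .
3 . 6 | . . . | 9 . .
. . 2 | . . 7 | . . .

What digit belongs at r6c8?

2

r1c7 = 7: row 1 has {1,3,4,5,6,8,9}; col 7 has {2,5,6,9}; box has {3,5,6,8,9} → only 7 remains.
r1c9 = 2: row 1 has {1,3,4,5,6,7,8,9}; col 9 has {6,8,9}; box has {3,5,6,7,8,9} → only 2 remains.
r2c5 = 6: row 2 has {2,3,7,8,9}; col 5 has {1,3,4,5,7,8}; box has {1,2,5,7,9} → only 6 remains.
r3c3 = 1: row 3 has {2,5,6,7,9}; col 3 has {2,4,6}; box has {2,3,4,6,7,8,9} → only 1 remains.
r3c8 = 4: row 3 has {1,2,5,6,7,9}; col 8 has {1,3,8}; box has {2,3,5,6,7,8,9} → only 4 remains.
r4c6 = 4: row 4 has {1,3,5,6,9}; col 6 has {2,6,7,9}; box has {1,3,6,8,9} → only 4 remains.
r4c9 = 7: row 4 has {1,3,4,5,6,9}; col 9 has {2,6,8,9}; box has {1,6,8} → only 7 remains.
r5c6 = 5: row 5 has {1,4,8}; col 6 has {2,4,6,7,9}; box has {1,3,4,6,8,9} → only 5 remains.
r5c7 = 3: row 5 has {1,4,5,8}; col 7 has {2,5,6,7,9}; box has {1,6,7,8} → only 3 remains.
r6c7 = 4: row 6 has {6,8,9}; col 7 has {2,3,5,6,7,9}; box has {1,3,6,7,8} → only 4 remains.
r6c9 = 5: row 6 has {4,6,8,9}; col 9 has {2,6,7,8,9}; box has {1,3,4,6,7,8} → only 5 remains.
r8c5 = 2: row 8 has {3,6,9}; col 5 has {1,3,4,5,6,7,8}; box has {4,5,7} → only 2 remains.
r9c5 = 9: row 9 has {2,7}; col 5 has {1,2,3,4,5,6,7,8}; box has {2,4,5,7} → only 9 remains.
r2c3 = 5: row 2 has {2,3,6,7,8,9}; col 3 has {1,2,4,6}; box has {1,2,3,4,6,7,8,9} → only 5 remains.
r2c4 = 4: row 2 has {2,3,5,6,7,8,9}; col 4 has {1,5,9}; box has {1,2,5,6,7,9} → only 4 remains.
r2c7 = 1: row 2 has {2,3,4,5,6,7,8,9}; col 7 has {2,3,4,5,6,7,9}; box has {2,3,4,5,6,7,8,9} → only 1 remains.
r4c2 = 2: row 4 has {1,3,4,5,6,7,9}; col 2 has {3,8,9}; box has {4,5,9} → only 2 remains.
r4c3 = 8: row 4 has {1,2,3,4,5,6,7,9}; col 3 has {1,2,4,5,6}; box has {2,4,5,9} → only 8 remains.
r5c3 = 7: row 5 has {1,3,4,5,8}; col 3 has {1,2,4,5,6,8}; box has {2,4,5,8,9} → only 7 remains.
r5c4 = 2: row 5 has {1,3,4,5,7,8}; col 4 has {1,4,5,9}; box has {1,3,4,5,6,8,9} → only 2 remains.
r5c8 = 9: row 5 has {1,2,3,4,5,7,8}; col 8 has {1,3,4,8}; box has {1,3,4,5,6,7,8} → only 9 remains.
r6c2 = 1: row 6 has {4,5,6,8,9}; col 2 has {2,3,8,9}; box has {2,4,5,7,8,9} → only 1 remains.
r6c3 = 3: row 6 has {1,4,5,6,8,9}; col 3 has {1,2,4,5,6,7,8}; box has {1,2,4,5,7,8,9} → only 3 remains.
r6c4 = 7: row 6 has {1,3,4,5,6,8,9}; col 4 has {1,2,4,5,9}; box has {1,2,3,4,5,6,8,9} → only 7 remains.
r6c8 = 2: row 6 has {1,3,4,5,6,7,8,9}; col 8 has {1,3,4,8,9}; box has {1,3,4,5,6,7,8,9} → only 2 remains.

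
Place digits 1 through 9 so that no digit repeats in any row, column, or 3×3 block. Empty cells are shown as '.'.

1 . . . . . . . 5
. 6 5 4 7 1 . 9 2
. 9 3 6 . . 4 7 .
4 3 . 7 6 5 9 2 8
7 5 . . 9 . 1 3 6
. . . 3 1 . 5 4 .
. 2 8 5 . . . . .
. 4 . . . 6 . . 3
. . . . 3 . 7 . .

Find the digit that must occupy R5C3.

R2C1 = 8 (sole candidate).
R2C7 = 3 (sole candidate).
R3C1 = 2 (sole candidate).
R3C6 = 8 (sole candidate).
R3C9 = 1 (sole candidate).
R4C3 = 1 (sole candidate).
R5C3 = 2: row 5 has {1,3,5,6,7,9}; col 3 has {1,3,5,8}; box has {1,3,4,5,7} → only 2 remains.

2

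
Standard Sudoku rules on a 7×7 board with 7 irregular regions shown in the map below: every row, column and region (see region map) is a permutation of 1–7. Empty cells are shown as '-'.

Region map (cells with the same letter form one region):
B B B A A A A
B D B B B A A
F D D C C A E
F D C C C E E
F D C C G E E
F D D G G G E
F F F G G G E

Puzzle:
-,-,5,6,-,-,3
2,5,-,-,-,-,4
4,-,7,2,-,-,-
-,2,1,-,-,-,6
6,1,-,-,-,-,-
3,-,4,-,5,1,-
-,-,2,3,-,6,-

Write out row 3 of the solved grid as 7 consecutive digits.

row 2, column 6 = 7: row 2 has {2,4,5}; col 6 has {1,6}; region has {3,4,6} → only 7 remains.
row 3, column 6 = 5: row 3 has {2,4,7}; col 6 has {1,6,7}; region has {3,4,6,7} → only 5 remains.
row 3, column 7 = 1: row 3 has {2,4,5,7}; col 7 has {3,4,6}; region has {6} → only 1 remains.
row 5, column 3 = 3: row 5 has {1,6}; col 3 has {1,2,4,5,7}; region has {1,2} → only 3 remains.
row 6, column 2 = 6: row 6 has {1,3,4,5}; col 2 has {1,2,5}; region has {1,2,4,5,7} → only 6 remains.
row 6, column 4 = 7: row 6 has {1,3,4,5,6}; col 4 has {2,3,6}; region has {1,3,5,6} → only 7 remains.
row 6, column 7 = 2: row 6 has {1,3,4,5,6,7}; col 7 has {1,3,4,6}; region has {1,6} → only 2 remains.
row 7, column 2 = 7: row 7 has {2,3,6}; col 2 has {1,2,5,6}; region has {2,3,4,6} → only 7 remains.
row 7, column 5 = 4: row 7 has {2,3,6,7}; col 5 has {5}; region has {1,3,5,6,7} → only 4 remains.
row 7, column 7 = 5: row 7 has {2,3,4,6,7}; col 7 has {1,2,3,4,6}; region has {1,2,6} → only 5 remains.
row 1, column 2 = 4: row 1 has {3,5,6}; col 2 has {1,2,5,6,7}; region has {2,5} → only 4 remains.
row 1, column 6 = 2: row 1 has {3,4,5,6}; col 6 has {1,5,6,7}; region has {3,4,5,6,7} → only 2 remains.
row 2, column 3 = 6: row 2 has {2,4,5,7}; col 3 has {1,2,3,4,5,7}; region has {2,4,5} → only 6 remains.
row 2, column 4 = 1: row 2 has {2,4,5,6,7}; col 4 has {2,3,6,7}; region has {2,4,5,6} → only 1 remains.
row 2, column 5 = 3: row 2 has {1,2,4,5,6,7}; col 5 has {4,5}; region has {1,2,4,5,6} → only 3 remains.
row 3, column 2 = 3: row 3 has {1,2,4,5,7}; col 2 has {1,2,4,5,6,7}; region has {1,2,4,5,6,7} → only 3 remains.
row 3, column 5 = 6: row 3 has {1,2,3,4,5,7}; col 5 has {3,4,5}; region has {1,2,3} → only 6 remains.

4372651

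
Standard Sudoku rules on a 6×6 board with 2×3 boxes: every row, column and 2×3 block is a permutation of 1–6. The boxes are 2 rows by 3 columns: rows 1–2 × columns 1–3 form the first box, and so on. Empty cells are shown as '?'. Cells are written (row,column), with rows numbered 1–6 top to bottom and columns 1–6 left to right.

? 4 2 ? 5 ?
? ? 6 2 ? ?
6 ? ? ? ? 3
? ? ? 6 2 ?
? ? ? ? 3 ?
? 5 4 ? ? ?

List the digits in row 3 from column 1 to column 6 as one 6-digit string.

(5,3) = 1: row 5 has {3}; col 3 has {2,4,6}; box has {4,5} → only 1 remains.
(6,4) = 1: row 6 has {4,5}; col 4 has {2,6}; box has {3} → only 1 remains.
(6,5) = 6: row 6 has {1,4,5}; col 5 has {2,3,5}; box has {1,3} → only 6 remains.
(6,6) = 2: row 6 has {1,4,5,6}; col 6 has {3}; box has {1,3,6} → only 2 remains.
(1,4) = 3: row 1 has {2,4,5}; col 4 has {1,2,6}; box has {2,5} → only 3 remains.
(3,3) = 5: row 3 has {3,6}; col 3 has {1,2,4,6}; box has {6} → only 5 remains.
(3,4) = 4: row 3 has {3,5,6}; col 4 has {1,2,3,6}; box has {2,3,6} → only 4 remains.
(3,5) = 1: row 3 has {3,4,5,6}; col 5 has {2,3,5,6}; box has {2,3,4,6} → only 1 remains.
(4,3) = 3: row 4 has {2,6}; col 3 has {1,2,4,5,6}; box has {5,6} → only 3 remains.
(4,6) = 5: row 4 has {2,3,6}; col 6 has {2,3}; box has {1,2,3,4,6} → only 5 remains.
(5,1) = 2: row 5 has {1,3}; col 1 has {6}; box has {1,4,5} → only 2 remains.
(5,2) = 6: row 5 has {1,2,3}; col 2 has {4,5}; box has {1,2,4,5} → only 6 remains.
(5,4) = 5: row 5 has {1,2,3,6}; col 4 has {1,2,3,4,6}; box has {1,2,3,6} → only 5 remains.
(5,6) = 4: row 5 has {1,2,3,5,6}; col 6 has {2,3,5}; box has {1,2,3,5,6} → only 4 remains.
(6,1) = 3: row 6 has {1,2,4,5,6}; col 1 has {2,6}; box has {1,2,4,5,6} → only 3 remains.
(1,1) = 1: row 1 has {2,3,4,5}; col 1 has {2,3,6}; box has {2,4,6} → only 1 remains.
(1,6) = 6: row 1 has {1,2,3,4,5}; col 6 has {2,3,4,5}; box has {2,3,5} → only 6 remains.
(2,1) = 5: row 2 has {2,6}; col 1 has {1,2,3,6}; box has {1,2,4,6} → only 5 remains.
(2,2) = 3: row 2 has {2,5,6}; col 2 has {4,5,6}; box has {1,2,4,5,6} → only 3 remains.
(2,5) = 4: row 2 has {2,3,5,6}; col 5 has {1,2,3,5,6}; box has {2,3,5,6} → only 4 remains.
(2,6) = 1: row 2 has {2,3,4,5,6}; col 6 has {2,3,4,5,6}; box has {2,3,4,5,6} → only 1 remains.
(3,2) = 2: row 3 has {1,3,4,5,6}; col 2 has {3,4,5,6}; box has {3,5,6} → only 2 remains.

625413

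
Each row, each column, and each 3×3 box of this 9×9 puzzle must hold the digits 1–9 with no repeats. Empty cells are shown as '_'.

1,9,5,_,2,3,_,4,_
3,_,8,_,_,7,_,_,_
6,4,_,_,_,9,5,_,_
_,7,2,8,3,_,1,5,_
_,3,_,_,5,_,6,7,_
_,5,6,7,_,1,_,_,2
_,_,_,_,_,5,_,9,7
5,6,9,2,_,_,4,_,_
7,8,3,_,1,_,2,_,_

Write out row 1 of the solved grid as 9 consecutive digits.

R1C4 = 6: row 1 has {1,2,3,4,5,9}; col 4 has {2,7,8}; box has {2,3,7,9} → only 6 remains.
R1C9 = 8: row 1 has {1,2,3,4,5,6,9}; col 9 has {2,7}; box has {4,5} → only 8 remains.
R2C2 = 2: row 2 has {3,7,8}; col 2 has {3,4,5,6,7,8,9}; box has {1,3,4,5,6,8,9} → only 2 remains.
R2C5 = 4: row 2 has {2,3,7,8}; col 5 has {1,2,3,5}; box has {2,3,6,7,9} → only 4 remains.
R2C7 = 9: row 2 has {2,3,4,7,8}; col 7 has {1,2,4,5,6}; box has {4,5,8} → only 9 remains.
R3C3 = 7: row 3 has {4,5,6,9}; col 3 has {2,3,5,6,8,9}; box has {1,2,3,4,5,6,8,9} → only 7 remains.
R3C4 = 1: row 3 has {4,5,6,7,9}; col 4 has {2,6,7,8}; box has {2,3,4,6,7,9} → only 1 remains.
R3C5 = 8: row 3 has {1,4,5,6,7,9}; col 5 has {1,2,3,4,5}; box has {1,2,3,4,6,7,9} → only 8 remains.
R3C9 = 3: row 3 has {1,4,5,6,7,8,9}; col 9 has {2,7,8}; box has {4,5,8,9} → only 3 remains.
R6C5 = 9: row 6 has {1,2,5,6,7}; col 5 has {1,2,3,4,5,8}; box has {1,3,5,7,8} → only 9 remains.
R7C2 = 1: row 7 has {5,7,9}; col 2 has {2,3,4,5,6,7,8,9}; box has {3,5,6,7,8,9} → only 1 remains.
R7C3 = 4: row 7 has {1,5,7,9}; col 3 has {2,3,5,6,7,8,9}; box has {1,3,5,6,7,8,9} → only 4 remains.
R7C4 = 3: row 7 has {1,4,5,7,9}; col 4 has {1,2,6,7,8}; box has {1,2,5} → only 3 remains.
R7C5 = 6: row 7 has {1,3,4,5,7,9}; col 5 has {1,2,3,4,5,8,9}; box has {1,2,3,5} → only 6 remains.
R7C7 = 8: row 7 has {1,3,4,5,6,7,9}; col 7 has {1,2,4,5,6,9}; box has {2,4,7,9} → only 8 remains.
R8C5 = 7: row 8 has {2,4,5,6,9}; col 5 has {1,2,3,4,5,6,8,9}; box has {1,2,3,5,6} → only 7 remains.
R8C6 = 8: row 8 has {2,4,5,6,7,9}; col 6 has {1,3,5,7,9}; box has {1,2,3,5,6,7} → only 8 remains.
R8C9 = 1: row 8 has {2,4,5,6,7,8,9}; col 9 has {2,3,7,8}; box has {2,4,7,8,9} → only 1 remains.
R9C6 = 4: row 9 has {1,2,3,7,8}; col 6 has {1,3,5,7,8,9}; box has {1,2,3,5,6,7,8} → only 4 remains.
R9C8 = 6: row 9 has {1,2,3,4,7,8}; col 8 has {4,5,7,9}; box has {1,2,4,7,8,9} → only 6 remains.
R9C9 = 5: row 9 has {1,2,3,4,6,7,8}; col 9 has {1,2,3,7,8}; box has {1,2,4,6,7,8,9} → only 5 remains.
R1C7 = 7: row 1 has {1,2,3,4,5,6,8,9}; col 7 has {1,2,4,5,6,8,9}; box has {3,4,5,8,9} → only 7 remains.

195623748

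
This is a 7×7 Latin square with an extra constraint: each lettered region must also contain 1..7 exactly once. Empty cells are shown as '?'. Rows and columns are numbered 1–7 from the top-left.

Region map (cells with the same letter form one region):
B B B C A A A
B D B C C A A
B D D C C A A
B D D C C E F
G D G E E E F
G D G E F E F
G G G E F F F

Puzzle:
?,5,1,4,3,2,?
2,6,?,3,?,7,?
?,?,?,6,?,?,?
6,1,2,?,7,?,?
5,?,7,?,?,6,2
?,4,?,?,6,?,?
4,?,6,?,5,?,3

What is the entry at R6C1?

1

R1C1 = 7: row 1 has {1,2,3,4,5}; col 1 has {2,4,5,6}; region has {1,2,5,6} → only 7 remains.
R1C7 = 6: row 1 has {1,2,3,4,5,7}; col 7 has {2,3}; region has {2,3,7} → only 6 remains.
R2C3 = 4: row 2 has {2,3,6,7}; col 3 has {1,2,6,7}; region has {1,2,5,6,7} → only 4 remains.
R2C5 = 1: row 2 has {2,3,4,6,7}; col 5 has {3,5,6,7}; region has {3,4,6,7} → only 1 remains.
R2C7 = 5: row 2 has {1,2,3,4,6,7}; col 7 has {2,3,6}; region has {2,3,6,7} → only 5 remains.
R3C1 = 3: row 3 has {6}; col 1 has {2,4,5,6,7}; region has {1,2,4,5,6,7} → only 3 remains.
R3C2 = 7: row 3 has {3,6}; col 2 has {1,4,5,6}; region has {1,2,4,6} → only 7 remains.
R3C3 = 5: row 3 has {3,6,7}; col 3 has {1,2,4,6,7}; region has {1,2,4,6,7} → only 5 remains.
R3C5 = 2: row 3 has {3,5,6,7}; col 5 has {1,3,5,6,7}; region has {1,3,4,6,7} → only 2 remains.
R4C4 = 5: row 4 has {1,2,6,7}; col 4 has {3,4,6}; region has {1,2,3,4,6,7} → only 5 remains.
R4C7 = 4: row 4 has {1,2,5,6,7}; col 7 has {2,3,5,6}; region has {2,3,5,6} → only 4 remains.
R5C2 = 3: row 5 has {2,5,6,7}; col 2 has {1,4,5,6,7}; region has {1,2,4,5,6,7} → only 3 remains.
R5C4 = 1: row 5 has {2,3,5,6,7}; col 4 has {3,4,5,6}; region has {6} → only 1 remains.
R5C5 = 4: row 5 has {1,2,3,5,6,7}; col 5 has {1,2,3,5,6,7}; region has {1,6} → only 4 remains.
R6C1 = 1: row 6 has {4,6}; col 1 has {2,3,4,5,6,7}; region has {4,5,6,7} → only 1 remains.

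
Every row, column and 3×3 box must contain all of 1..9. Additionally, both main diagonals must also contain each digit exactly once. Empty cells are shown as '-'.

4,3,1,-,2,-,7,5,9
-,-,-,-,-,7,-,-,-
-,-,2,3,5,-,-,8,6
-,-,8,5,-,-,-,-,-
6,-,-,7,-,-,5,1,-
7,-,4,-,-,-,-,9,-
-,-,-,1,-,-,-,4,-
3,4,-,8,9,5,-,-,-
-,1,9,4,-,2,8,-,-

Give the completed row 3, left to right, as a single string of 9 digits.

972354186

r1c4 = 6 (sole candidate).
r1c6 = 8 (sole candidate).
r2c4 = 9 (sole candidate).
r3c1 = 9: row 3 has {2,3,5,6,8}; col 1 has {3,4,6,7}; box has {1,2,3,4} → only 9 remains.
r3c2 = 7: row 3 has {2,3,5,6,8,9}; col 2 has {1,3,4}; box has {1,2,3,4,9} → only 7 remains.
r3c7 = 1: row 3 has {2,3,5,6,7,8,9}; col 7 has {5,7,8}; box has {5,6,7,8,9}; anti-diagonal has {4,9} → only 1 remains.
r5c3 = 3 (sole candidate).
r5c5 = 8 (sole candidate).
r6c4 = 2 (sole candidate).
r9c1 = 5 (sole candidate).
r2c1 = 8 (sole candidate).
r2c2 = 6 (sole candidate).
r2c3 = 5 (sole candidate).
r2c8 = 3 (sole candidate).
r3c6 = 4: row 3 has {1,2,3,5,6,7,8,9}; col 6 has {2,5,7,8}; box has {2,3,5,6,7,8,9} → only 4 remains.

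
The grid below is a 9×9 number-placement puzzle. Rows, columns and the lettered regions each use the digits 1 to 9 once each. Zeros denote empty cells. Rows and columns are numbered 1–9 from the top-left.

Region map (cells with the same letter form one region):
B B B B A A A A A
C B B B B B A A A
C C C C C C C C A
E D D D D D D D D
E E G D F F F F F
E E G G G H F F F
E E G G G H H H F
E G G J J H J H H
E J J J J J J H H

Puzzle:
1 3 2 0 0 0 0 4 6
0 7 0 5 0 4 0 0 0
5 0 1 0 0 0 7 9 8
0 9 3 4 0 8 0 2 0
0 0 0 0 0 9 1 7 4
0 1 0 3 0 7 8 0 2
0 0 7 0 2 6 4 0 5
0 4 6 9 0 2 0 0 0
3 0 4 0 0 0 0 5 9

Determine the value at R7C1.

R1C4 = 8 (sole candidate).
R1C6 = 5 (sole candidate).
R1C7 = 9 (sole candidate).
R2C3 = 9 (sole candidate).
R2C5 = 6 (sole candidate).
R3C6 = 3 (sole candidate).
R5C4 = 6 (sole candidate).
R5C5 = 3 (sole candidate).
R6C3 = 5 (sole candidate).
R6C5 = 9 (sole candidate).
R6C8 = 6 (sole candidate).
R7C2 = 8 (sole candidate).
R7C4 = 1 (sole candidate).
R7C8 = 3 (sole candidate).
R8C1 = 7 (sole candidate).
R8C9 = 1 (sole candidate).
R9C6 = 1 (sole candidate).
R1C5 = 7 (sole candidate).
R2C8 = 1 (sole candidate).
R2C9 = 3 (sole candidate).
R3C4 = 2 (sole candidate).
R3C5 = 4 (sole candidate).
R4C1 = 6 (sole candidate).
R4C7 = 5 (sole candidate).
R4C9 = 7 (sole candidate).
R5C1 = 2 (sole candidate).
R5C2 = 5 (sole candidate).
R5C3 = 8 (sole candidate).
R6C1 = 4 (sole candidate).
R7C1 = 9: row 7 has {1,2,3,4,5,6,7,8}; col 1 has {1,2,3,4,5,6,7}; region has {1,2,3,4,5,6,7,8} → only 9 remains.

9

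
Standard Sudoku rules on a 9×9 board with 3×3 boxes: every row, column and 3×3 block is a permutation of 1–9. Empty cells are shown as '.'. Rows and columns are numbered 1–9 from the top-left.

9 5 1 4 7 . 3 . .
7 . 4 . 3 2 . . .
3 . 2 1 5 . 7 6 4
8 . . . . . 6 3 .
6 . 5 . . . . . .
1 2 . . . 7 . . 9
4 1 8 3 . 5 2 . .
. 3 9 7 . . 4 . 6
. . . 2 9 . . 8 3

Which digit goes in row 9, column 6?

row 1, column 8 = 2: row 1 has {1,3,4,5,7,9}; col 8 has {3,6,8}; box has {3,4,6,7} → only 2 remains.
row 1, column 9 = 8: row 1 has {1,2,3,4,5,7,9}; col 9 has {3,4,6,9}; box has {2,3,4,6,7} → only 8 remains.
row 3, column 2 = 8: row 3 has {1,2,3,4,5,6,7}; col 2 has {1,2,3,5}; box has {1,2,3,4,5,7,9} → only 8 remains.
row 3, column 6 = 9: row 3 has {1,2,3,4,5,6,7,8}; col 6 has {2,5,7}; box has {1,2,3,4,5,7} → only 9 remains.
row 4, column 3 = 7: row 4 has {3,6,8}; col 3 has {1,2,4,5,8,9}; box has {1,2,5,6,8} → only 7 remains.
row 6, column 3 = 3: row 6 has {1,2,7,9}; col 3 has {1,2,4,5,7,8,9}; box has {1,2,5,6,7,8} → only 3 remains.
row 7, column 5 = 6: row 7 has {1,2,3,4,5,8}; col 5 has {3,5,7,9}; box has {2,3,5,7,9} → only 6 remains.
row 7, column 9 = 7: row 7 has {1,2,3,4,5,6,8}; col 9 has {3,4,6,8,9}; box has {2,3,4,6,8} → only 7 remains.
row 9, column 1 = 5: row 9 has {2,3,8,9}; col 1 has {1,3,4,6,7,8,9}; box has {1,3,4,8,9} → only 5 remains.
row 9, column 3 = 6: row 9 has {2,3,5,8,9}; col 3 has {1,2,3,4,5,7,8,9}; box has {1,3,4,5,8,9} → only 6 remains.
row 9, column 7 = 1: row 9 has {2,3,5,6,8,9}; col 7 has {2,3,4,6,7}; box has {2,3,4,6,7,8} → only 1 remains.
row 1, column 6 = 6: row 1 has {1,2,3,4,5,7,8,9}; col 6 has {2,5,7,9}; box has {1,2,3,4,5,7,9} → only 6 remains.
row 2, column 2 = 6: row 2 has {2,3,4,7}; col 2 has {1,2,3,5,8}; box has {1,2,3,4,5,7,8,9} → only 6 remains.
row 2, column 4 = 8: row 2 has {2,3,4,6,7}; col 4 has {1,2,3,4,7}; box has {1,2,3,4,5,6,7,9} → only 8 remains.
row 5, column 4 = 9: row 5 has {5,6}; col 4 has {1,2,3,4,7,8}; box has {7} → only 9 remains.
row 5, column 7 = 8: row 5 has {5,6,9}; col 7 has {1,2,3,4,6,7}; box has {3,6,9} → only 8 remains.
row 6, column 7 = 5: row 6 has {1,2,3,7,9}; col 7 has {1,2,3,4,6,7,8}; box has {3,6,8,9} → only 5 remains.
row 6, column 8 = 4: row 6 has {1,2,3,5,7,9}; col 8 has {2,3,6,8}; box has {3,5,6,8,9} → only 4 remains.
row 7, column 8 = 9: row 7 has {1,2,3,4,5,6,7,8}; col 8 has {2,3,4,6,8}; box has {1,2,3,4,6,7,8} → only 9 remains.
row 8, column 1 = 2: row 8 has {3,4,6,7,9}; col 1 has {1,3,4,5,6,7,8,9}; box has {1,3,4,5,6,8,9} → only 2 remains.
row 8, column 8 = 5: row 8 has {2,3,4,6,7,9}; col 8 has {2,3,4,6,8,9}; box has {1,2,3,4,6,7,8,9} → only 5 remains.
row 9, column 2 = 7: row 9 has {1,2,3,5,6,8,9}; col 2 has {1,2,3,5,6,8}; box has {1,2,3,4,5,6,8,9} → only 7 remains.
row 9, column 6 = 4: row 9 has {1,2,3,5,6,7,8,9}; col 6 has {2,5,6,7,9}; box has {2,3,5,6,7,9} → only 4 remains.

4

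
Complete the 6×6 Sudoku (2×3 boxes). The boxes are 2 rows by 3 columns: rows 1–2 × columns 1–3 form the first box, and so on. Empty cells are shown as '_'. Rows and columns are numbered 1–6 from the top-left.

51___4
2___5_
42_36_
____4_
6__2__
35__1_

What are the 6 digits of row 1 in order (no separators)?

513624

R1C4 = 6: row 1 has {1,4,5}; col 4 has {2,3}; box has {4,5} → only 6 remains.
R2C4 = 1: row 2 has {2,5}; col 4 has {2,3,6}; box has {4,5,6} → only 1 remains.
R2C6 = 3: row 2 has {1,2,5}; col 6 has {4}; box has {1,4,5,6} → only 3 remains.
R4C1 = 1: row 4 has {4}; col 1 has {2,3,4,5,6}; box has {2,4} → only 1 remains.
R4C4 = 5: row 4 has {1,4}; col 4 has {1,2,3,6}; box has {3,4,6} → only 5 remains.
R4C6 = 2: row 4 has {1,4,5}; col 6 has {3,4}; box has {3,4,5,6} → only 2 remains.
R5C2 = 4: row 5 has {2,6}; col 2 has {1,2,5}; box has {3,5,6} → only 4 remains.
R5C3 = 1: row 5 has {2,4,6}; col 3 has {}; box has {3,4,5,6} → only 1 remains.
R5C5 = 3: row 5 has {1,2,4,6}; col 5 has {1,4,5,6}; box has {1,2} → only 3 remains.
R5C6 = 5: row 5 has {1,2,3,4,6}; col 6 has {2,3,4}; box has {1,2,3} → only 5 remains.
R6C3 = 2: row 6 has {1,3,5}; col 3 has {1}; box has {1,3,4,5,6} → only 2 remains.
R6C4 = 4: row 6 has {1,2,3,5}; col 4 has {1,2,3,5,6}; box has {1,2,3,5} → only 4 remains.
R6C6 = 6: row 6 has {1,2,3,4,5}; col 6 has {2,3,4,5}; box has {1,2,3,4,5} → only 6 remains.
R1C3 = 3: row 1 has {1,4,5,6}; col 3 has {1,2}; box has {1,2,5} → only 3 remains.
R1C5 = 2: row 1 has {1,3,4,5,6}; col 5 has {1,3,4,5,6}; box has {1,3,4,5,6} → only 2 remains.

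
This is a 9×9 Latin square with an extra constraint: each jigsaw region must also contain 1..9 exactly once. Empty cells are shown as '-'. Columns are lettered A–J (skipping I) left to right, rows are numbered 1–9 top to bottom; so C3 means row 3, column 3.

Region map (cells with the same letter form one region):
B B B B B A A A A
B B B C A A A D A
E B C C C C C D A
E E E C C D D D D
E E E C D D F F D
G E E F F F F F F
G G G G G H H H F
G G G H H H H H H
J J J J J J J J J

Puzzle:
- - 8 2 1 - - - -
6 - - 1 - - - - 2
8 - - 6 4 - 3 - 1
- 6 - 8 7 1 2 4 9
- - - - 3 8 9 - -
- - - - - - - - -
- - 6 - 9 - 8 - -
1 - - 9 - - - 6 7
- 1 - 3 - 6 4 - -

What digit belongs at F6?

D5 = 5 (sole candidate).
J5 = 6 (sole candidate).
G8 = 5 (sole candidate).
G2 = 7 (sole candidate).
H2 = 5 (sole candidate).
H3 = 7 (sole candidate).
E8 = 2 (sole candidate).
G1 = 6 (sole candidate).
E2 = 8 (sole candidate).
G6 = 1 (sole candidate).
E9 = 5 (sole candidate).
J9 = 8 (sole candidate).
H5 = 2 (sole candidate).
E6 = 6 (sole candidate).
H9 = 9 (sole candidate).
H1 = 3 (sole candidate).
H6 = 8 (sole candidate).
H7 = 1 (sole candidate).
B3 = 5 (hidden single in row 3).
C5 = 1 (hidden single in row 5).
B8 = 8 (hidden single in row 8).
A1 = 9 (hidden single in column 1).
B1 = 7 (hidden single in row 1).
B5 = 4 (sole candidate).
B2 = 3 (sole candidate).
C2 = 4 (sole candidate).
F2 = 9 (sole candidate).
F3 = 2 (sole candidate).
A5 = 7 (sole candidate).
B7 = 2 (sole candidate).
C8 = 3 (sole candidate).
F8 = 4 (sole candidate).
A9 = 2 (sole candidate).
C9 = 7 (sole candidate).
F1 = 5 (sole candidate).
J1 = 4 (sole candidate).
C3 = 9 (sole candidate).
C4 = 5 (sole candidate).
B6 = 9 (sole candidate).
C6 = 2 (sole candidate).
F7 = 3 (sole candidate).
J7 = 5 (sole candidate).
A4 = 3 (sole candidate).
F6 = 7: row 6 has {1,2,6,8,9}; col 6 has {1,2,3,4,5,6,8,9}; region has {1,2,5,6,8,9} → only 7 remains.

7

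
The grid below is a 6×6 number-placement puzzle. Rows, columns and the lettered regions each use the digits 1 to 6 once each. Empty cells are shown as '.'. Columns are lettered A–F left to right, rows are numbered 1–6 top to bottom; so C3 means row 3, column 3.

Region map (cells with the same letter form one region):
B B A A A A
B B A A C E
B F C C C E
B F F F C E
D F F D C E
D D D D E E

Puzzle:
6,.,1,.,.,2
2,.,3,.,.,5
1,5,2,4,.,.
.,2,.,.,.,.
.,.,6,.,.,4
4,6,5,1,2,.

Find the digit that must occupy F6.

3

D1 = 5: row 1 has {1,2,6}; col 4 has {1,4}; region has {1,2,3} → only 5 remains.
E1 = 4: row 1 has {1,2,5,6}; col 5 has {2}; region has {1,2,3,5} → only 4 remains.
B2 = 4: row 2 has {2,3,5}; col 2 has {2,5,6}; region has {1,2,6} → only 4 remains.
D2 = 6: row 2 has {2,3,4,5}; col 4 has {1,4,5}; region has {1,2,3,4,5} → only 6 remains.
E2 = 1: row 2 has {2,3,4,5,6}; col 5 has {2,4}; region has {2,4} → only 1 remains.
C4 = 4: row 4 has {2}; col 3 has {1,2,3,5,6}; region has {2,5,6} → only 4 remains.
D4 = 3: row 4 has {2,4}; col 4 has {1,4,5,6}; region has {2,4,5,6} → only 3 remains.
A5 = 3: row 5 has {4,6}; col 1 has {1,2,4,6}; region has {1,4,5,6} → only 3 remains.
B5 = 1: row 5 has {3,4,6}; col 2 has {2,4,5,6}; region has {2,3,4,5,6} → only 1 remains.
D5 = 2: row 5 has {1,3,4,6}; col 4 has {1,3,4,5,6}; region has {1,3,4,5,6} → only 2 remains.
E5 = 5: row 5 has {1,2,3,4,6}; col 5 has {1,2,4}; region has {1,2,4} → only 5 remains.
F6 = 3: row 6 has {1,2,4,5,6}; col 6 has {2,4,5}; region has {2,4,5} → only 3 remains.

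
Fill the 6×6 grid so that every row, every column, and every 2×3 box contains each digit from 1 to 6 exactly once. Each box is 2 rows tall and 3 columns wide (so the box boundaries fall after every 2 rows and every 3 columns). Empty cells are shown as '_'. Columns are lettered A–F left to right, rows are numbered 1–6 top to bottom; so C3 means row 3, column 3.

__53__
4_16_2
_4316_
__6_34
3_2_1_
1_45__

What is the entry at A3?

2

E1 = 4 (sole candidate).
F1 = 1 (sole candidate).
B2 = 3 (sole candidate).
E2 = 5 (sole candidate).
F3 = 5 (sole candidate).
D4 = 2 (sole candidate).
D5 = 4 (sole candidate).
F5 = 6 (sole candidate).
B6 = 6 (sole candidate).
E6 = 2 (sole candidate).
F6 = 3 (sole candidate).
B1 = 2 (sole candidate).
A3 = 2: row 3 has {1,3,4,5,6}; col 1 has {1,3,4}; box has {3,4,6} → only 2 remains.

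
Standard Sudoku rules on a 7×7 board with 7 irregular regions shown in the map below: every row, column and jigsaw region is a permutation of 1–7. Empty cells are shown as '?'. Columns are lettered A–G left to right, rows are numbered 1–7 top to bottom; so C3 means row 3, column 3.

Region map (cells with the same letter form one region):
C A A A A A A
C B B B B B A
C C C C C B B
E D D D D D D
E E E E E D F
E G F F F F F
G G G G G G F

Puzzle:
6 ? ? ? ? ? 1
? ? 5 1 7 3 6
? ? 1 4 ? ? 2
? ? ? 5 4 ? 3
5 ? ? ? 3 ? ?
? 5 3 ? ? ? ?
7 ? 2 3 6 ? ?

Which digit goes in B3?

7

A2 = 2: row 2 has {1,3,5,6,7}; col 1 has {5,6,7}; region has {1,4,6} → only 2 remains.
B2 = 4: row 2 has {1,2,3,5,6,7}; col 2 has {5}; region has {1,2,3,5,7} → only 4 remains.
A3 = 3: row 3 has {1,2,4}; col 1 has {2,5,6,7}; region has {1,2,4,6} → only 3 remains.
B3 = 7: row 3 has {1,2,3,4}; col 2 has {4,5}; region has {1,2,3,4,6} → only 7 remains.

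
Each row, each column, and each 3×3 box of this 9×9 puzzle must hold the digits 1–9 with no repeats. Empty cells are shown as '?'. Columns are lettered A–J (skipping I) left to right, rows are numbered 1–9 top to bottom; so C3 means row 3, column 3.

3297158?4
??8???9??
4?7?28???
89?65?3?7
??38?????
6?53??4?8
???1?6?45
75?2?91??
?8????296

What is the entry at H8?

8

H1 = 6 (sole candidate).
D2 = 4 (sole candidate).
F2 = 3 (sole candidate).
D3 = 9 (sole candidate).
G3 = 5 (sole candidate).
G5 = 6 (sole candidate).
B7 = 3 (sole candidate).
C7 = 2 (sole candidate).
G7 = 7 (sole candidate).
J8 = 3 (sole candidate).
A9 = 1 (sole candidate).
C9 = 4 (sole candidate).
D9 = 5 (sole candidate).
F9 = 7 (sole candidate).
A2 = 5 (sole candidate).
E2 = 6 (sole candidate).
J3 = 1 (sole candidate).
C4 = 1 (sole candidate).
H4 = 2 (sole candidate).
A5 = 2 (sole candidate).
J5 = 9 (sole candidate).
B6 = 7 (sole candidate).
E6 = 9 (sole candidate).
H6 = 1 (sole candidate).
A7 = 9 (sole candidate).
E7 = 8 (sole candidate).
C8 = 6 (sole candidate).
E8 = 4 (sole candidate).
H8 = 8: row 8 has {1,2,3,4,5,6,7,9}; col 8 has {1,2,4,6,9}; box has {1,2,3,4,5,6,7,9} → only 8 remains.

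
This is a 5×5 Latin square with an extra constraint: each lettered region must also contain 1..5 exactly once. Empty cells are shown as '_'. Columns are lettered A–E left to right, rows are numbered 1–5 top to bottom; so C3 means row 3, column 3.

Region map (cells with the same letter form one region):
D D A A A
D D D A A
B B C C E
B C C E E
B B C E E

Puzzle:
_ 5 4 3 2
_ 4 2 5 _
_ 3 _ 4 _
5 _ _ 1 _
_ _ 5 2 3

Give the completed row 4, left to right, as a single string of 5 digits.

A1 = 1: row 1 has {2,3,4,5}; col 1 has {5}; region has {2,4,5} → only 1 remains.
A2 = 3: row 2 has {2,4,5}; col 1 has {1,5}; region has {1,2,4,5} → only 3 remains.
E2 = 1: row 2 has {2,3,4,5}; col 5 has {2,3}; region has {2,3,4,5} → only 1 remains.
A3 = 2: row 3 has {3,4}; col 1 has {1,3,5}; region has {3,5} → only 2 remains.
C3 = 1: row 3 has {2,3,4}; col 3 has {2,4,5}; region has {4,5} → only 1 remains.
E3 = 5: row 3 has {1,2,3,4}; col 5 has {1,2,3}; region has {1,2,3} → only 5 remains.
B4 = 2: row 4 has {1,5}; col 2 has {3,4,5}; region has {1,4,5} → only 2 remains.
C4 = 3: row 4 has {1,2,5}; col 3 has {1,2,4,5}; region has {1,2,4,5} → only 3 remains.
E4 = 4: row 4 has {1,2,3,5}; col 5 has {1,2,3,5}; region has {1,2,3,5} → only 4 remains.

52314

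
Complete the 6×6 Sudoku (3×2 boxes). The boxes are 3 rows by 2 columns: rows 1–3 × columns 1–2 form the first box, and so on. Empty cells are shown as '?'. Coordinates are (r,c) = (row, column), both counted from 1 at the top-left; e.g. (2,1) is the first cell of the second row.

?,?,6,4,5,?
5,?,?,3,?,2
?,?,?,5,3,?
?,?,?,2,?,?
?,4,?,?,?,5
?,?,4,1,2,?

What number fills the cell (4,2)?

3

(1,6) = 1: row 1 has {4,5,6}; col 6 has {2,5}; box has {2,3,5} → only 1 remains.
(2,3) = 1: row 2 has {2,3,5}; col 3 has {4,6}; box has {3,4,5,6} → only 1 remains.
(3,3) = 2: row 3 has {3,5}; col 3 has {1,4,6}; box has {1,3,4,5,6} → only 2 remains.
(5,3) = 3: row 5 has {4,5}; col 3 has {1,2,4,6}; box has {1,2,4} → only 3 remains.
(5,4) = 6: row 5 has {3,4,5}; col 4 has {1,2,3,4,5}; box has {1,2,3,4} → only 6 remains.
(5,5) = 1: row 5 has {3,4,5,6}; col 5 has {2,3,5}; box has {2,5} → only 1 remains.
(2,2) = 6: row 2 has {1,2,3,5}; col 2 has {4}; box has {5} → only 6 remains.
(2,5) = 4: row 2 has {1,2,3,5,6}; col 5 has {1,2,3,5}; box has {1,2,3,5} → only 4 remains.
(3,2) = 1: row 3 has {2,3,5}; col 2 has {4,6}; box has {5,6} → only 1 remains.
(3,6) = 6: row 3 has {1,2,3,5}; col 6 has {1,2,5}; box has {1,2,3,4,5} → only 6 remains.
(4,3) = 5: row 4 has {2}; col 3 has {1,2,3,4,6}; box has {1,2,3,4,6} → only 5 remains.
(4,5) = 6: row 4 has {2,5}; col 5 has {1,2,3,4,5}; box has {1,2,5} → only 6 remains.
(5,1) = 2: row 5 has {1,3,4,5,6}; col 1 has {5}; box has {4} → only 2 remains.
(6,6) = 3: row 6 has {1,2,4}; col 6 has {1,2,5,6}; box has {1,2,5,6} → only 3 remains.
(1,1) = 3: row 1 has {1,4,5,6}; col 1 has {2,5}; box has {1,5,6} → only 3 remains.
(1,2) = 2: row 1 has {1,3,4,5,6}; col 2 has {1,4,6}; box has {1,3,5,6} → only 2 remains.
(3,1) = 4: row 3 has {1,2,3,5,6}; col 1 has {2,3,5}; box has {1,2,3,5,6} → only 4 remains.
(4,1) = 1: row 4 has {2,5,6}; col 1 has {2,3,4,5}; box has {2,4} → only 1 remains.
(4,2) = 3: row 4 has {1,2,5,6}; col 2 has {1,2,4,6}; box has {1,2,4} → only 3 remains.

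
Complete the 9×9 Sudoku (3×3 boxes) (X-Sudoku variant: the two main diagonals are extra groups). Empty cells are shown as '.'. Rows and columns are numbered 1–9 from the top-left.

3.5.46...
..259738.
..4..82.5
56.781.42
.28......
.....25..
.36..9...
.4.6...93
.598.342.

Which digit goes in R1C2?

R2C2 = 1 (sole candidate).
R4C3 = 3 (sole candidate).
R4C7 = 9 (sole candidate).
R5C5 = 5 (sole candidate).
R5C6 = 4 (sole candidate).
R7C7 = 8 (sole candidate).
R8C6 = 5 (sole candidate).
R9C1 = 7 (sole candidate).
R9C5 = 1 (sole candidate).
R9C9 = 6 (sole candidate).
R1C9 = 9 (sole candidate).
R2C1 = 6 (sole candidate).
R2C9 = 4 (sole candidate).
R3C1 = 9 (sole candidate).
R3C2 = 7 (sole candidate).
R3C5 = 3 (sole candidate).
R5C1 = 1 (sole candidate).
R5C9 = 7 (sole candidate).
R6C1 = 4 (sole candidate).
R6C2 = 9 (sole candidate).
R6C3 = 7 (sole candidate).
R6C4 = 3 (sole candidate).
R6C5 = 6 (sole candidate).
R6C8 = 1 (sole candidate).
R6C9 = 8 (sole candidate).
R7C1 = 2 (sole candidate).
R7C4 = 4 (sole candidate).
R7C5 = 7 (sole candidate).
R7C8 = 5 (sole candidate).
R7C9 = 1 (sole candidate).
R8C1 = 8 (sole candidate).
R8C3 = 1 (sole candidate).
R8C5 = 2 (sole candidate).
R8C7 = 7 (sole candidate).
R1C2 = 8: row 1 has {3,4,5,6,9}; col 2 has {1,2,3,4,5,6,7,9}; box has {1,2,3,4,5,6,7,9} → only 8 remains.

8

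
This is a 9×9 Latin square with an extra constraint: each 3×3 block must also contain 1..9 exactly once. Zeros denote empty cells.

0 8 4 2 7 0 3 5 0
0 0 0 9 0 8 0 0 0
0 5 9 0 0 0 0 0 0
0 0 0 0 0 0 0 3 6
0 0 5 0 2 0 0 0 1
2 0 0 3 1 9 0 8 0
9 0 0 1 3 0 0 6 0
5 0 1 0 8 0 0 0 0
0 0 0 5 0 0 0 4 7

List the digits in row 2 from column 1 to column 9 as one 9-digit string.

312958674

r1c9 = 9: row 1 has {2,3,4,5,7,8}; col 9 has {1,6,7}; box has {3,5} → only 9 remains.
r2c5 = 5: in row 2, 5 can only go here (every other open cell in that row sees a 5).
r4c5 = 4: row 4 has {3,6}; col 5 has {1,2,3,5,7,8}; box has {1,2,3,9} → only 4 remains.
r3c5 = 6: row 3 has {5,9}; col 5 has {1,2,3,4,5,7,8}; box has {2,5,7,8,9} → only 6 remains.
r9c5 = 9: row 9 has {4,5,7}; col 5 has {1,2,3,4,5,6,7,8}; box has {1,3,5,8} → only 9 remains.
r1c6 = 1: row 1 has {2,3,4,5,7,8,9}; col 6 has {8,9}; box has {2,5,6,7,8,9} → only 1 remains.
r3c4 = 4: row 3 has {5,6,9}; col 4 has {1,2,3,5,9}; box has {1,2,5,6,7,8,9} → only 4 remains.
r3c6 = 3: row 3 has {4,5,6,9}; col 6 has {1,8,9}; box has {1,2,4,5,6,7,8,9} → only 3 remains.
r1c1 = 6: row 1 has {1,2,3,4,5,7,8,9}; col 1 has {2,5,9}; box has {4,5,8,9} → only 6 remains.
r2c7 = 6: in row 2, 6 can only go here (every other open cell in that row sees a 6).
r2c9 = 4: in row 2, 4 can only go here (every other open cell in that row sees a 4).
r6c9 = 5: row 6 has {1,2,3,8,9}; col 9 has {1,4,6,7,9}; box has {1,3,6,8} → only 5 remains.
r4c7 = 2: in row 4, 2 can only go here (every other open cell in that row sees a 2).
r4c6 = 5: in row 4, 5 can only go here (every other open cell in that row sees a 5).
r8c7 = 9: row 8 has {1,5,8}; col 7 has {2,3,6}; box has {4,6,7} → only 9 remains.
r8c8 = 2: row 8 has {1,5,8,9}; col 8 has {3,4,5,6,8}; box has {4,6,7,9} → only 2 remains.
r8c9 = 3: row 8 has {1,2,5,8,9}; col 9 has {1,4,5,6,7,9}; box has {2,4,6,7,9} → only 3 remains.
r7c9 = 8: row 7 has {1,3,6,9}; col 9 has {1,3,4,5,6,7,9}; box has {2,3,4,6,7,9} → only 8 remains.
r9c7 = 1: row 9 has {4,5,7,9}; col 7 has {2,3,6,9}; box has {2,3,4,6,7,8,9} → only 1 remains.
r3c9 = 2: row 3 has {3,4,5,6,9}; col 9 has {1,3,4,5,6,7,8,9}; box has {3,4,5,6,9} → only 2 remains.
r7c7 = 5: row 7 has {1,3,6,8,9}; col 7 has {1,2,3,6,9}; box has {1,2,3,4,6,7,8,9} → only 5 remains.
r3c7 = 8: in row 3, 8 can only go here (every other open cell in that row sees an 8).
r4c2 = 9: in row 4, 9 can only go here (every other open cell in that row sees a 9).
r4c1 = 1: in row 4, 1 can only go here (every other open cell in that row sees a 1).
r3c1 = 7: row 3 has {2,3,4,5,6,8,9}; col 1 has {1,2,5,6,9}; box has {4,5,6,8,9} → only 7 remains.
r3c8 = 1: row 3 has {2,3,4,5,6,7,8,9}; col 8 has {2,3,4,5,6,8}; box has {2,3,4,5,6,8,9} → only 1 remains.
r2c1 = 3: row 2 has {4,5,6,8,9}; col 1 has {1,2,5,6,7,9}; box has {4,5,6,7,8,9} → only 3 remains.
r2c3 = 2: row 2 has {3,4,5,6,8,9}; col 3 has {1,4,5,9}; box has {3,4,5,6,7,8,9} → only 2 remains.
r2c8 = 7: row 2 has {2,3,4,5,6,8,9}; col 8 has {1,2,3,4,5,6,8}; box has {1,2,3,4,5,6,8,9} → only 7 remains.
r5c8 = 9: row 5 has {1,2,5}; col 8 has {1,2,3,4,5,6,7,8}; box has {1,2,3,5,6,8} → only 9 remains.
r7c3 = 7: row 7 has {1,3,5,6,8,9}; col 3 has {1,2,4,5,9}; box has {1,5,9} → only 7 remains.
r9c1 = 8: row 9 has {1,4,5,7,9}; col 1 has {1,2,3,5,6,7,9}; box has {1,5,7,9} → only 8 remains.
r2c2 = 1: row 2 has {2,3,4,5,6,7,8,9}; col 2 has {5,8,9}; box has {2,3,4,5,6,7,8,9} → only 1 remains.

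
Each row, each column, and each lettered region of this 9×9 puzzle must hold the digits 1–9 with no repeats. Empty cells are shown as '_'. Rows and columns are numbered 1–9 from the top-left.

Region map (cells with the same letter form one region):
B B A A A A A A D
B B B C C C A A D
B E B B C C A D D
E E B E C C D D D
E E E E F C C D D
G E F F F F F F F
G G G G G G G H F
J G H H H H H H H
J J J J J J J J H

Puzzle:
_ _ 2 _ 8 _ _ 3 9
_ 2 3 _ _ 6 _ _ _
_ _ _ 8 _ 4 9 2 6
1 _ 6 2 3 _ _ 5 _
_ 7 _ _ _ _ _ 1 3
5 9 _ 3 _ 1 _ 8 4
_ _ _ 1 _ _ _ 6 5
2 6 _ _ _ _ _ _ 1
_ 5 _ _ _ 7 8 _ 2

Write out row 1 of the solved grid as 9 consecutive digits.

r1c6 = 5: row 1 has {2,3,8,9}; col 6 has {1,4,6,7}; region has {2,3,8,9} → only 5 remains.
r3c1 = 7: row 3 has {2,4,6,8,9}; col 1 has {1,2,5}; region has {2,3,6,8} → only 7 remains.
r3c2 = 3: row 3 has {2,4,6,7,8,9}; col 2 has {2,5,6,7,9}; region has {1,2,7,9} → only 3 remains.
r6c3 = 7: row 6 has {1,3,4,5,8,9}; col 3 has {2,3,6}; region has {1,3,4,5,8} → only 7 remains.
r1c1 = 4: row 1 has {2,3,5,8,9}; col 1 has {1,2,5,7}; region has {2,3,6,7,8} → only 4 remains.
r1c2 = 1: row 1 has {2,3,4,5,8,9}; col 2 has {2,3,5,6,7,9}; region has {2,3,4,6,7,8} → only 1 remains.
r2c1 = 9: row 2 has {2,3,6}; col 1 has {1,2,4,5,7}; region has {1,2,3,4,6,7,8} → only 9 remains.
r3c3 = 5: row 3 has {2,3,4,6,7,8,9}; col 3 has {2,3,6,7}; region has {1,2,3,4,6,7,8,9} → only 5 remains.
r3c5 = 1: row 3 has {2,3,4,5,6,7,8,9}; col 5 has {3,8}; region has {3,4,6} → only 1 remains.
r2c7 = 1: in row 2, 1 can only go here (every other open cell in that row sees a 1).
r2c9 = 8: in row 2, 8 can only go here (every other open cell in that row sees an 8).
r4c9 = 7: row 4 has {1,2,3,5,6}; col 9 has {1,2,3,4,5,6,8,9}; region has {1,2,3,5,6,8,9} → only 7 remains.
r4c7 = 4: row 4 has {1,2,3,5,6,7}; col 7 has {1,8,9}; region has {1,2,3,5,6,7,8,9} → only 4 remains.
r4c2 = 8: row 4 has {1,2,3,4,5,6,7}; col 2 has {1,2,3,5,6,7,9}; region has {1,2,3,7,9} → only 8 remains.
r4c6 = 9: row 4 has {1,2,3,4,5,6,7,8}; col 6 has {1,4,5,6,7}; region has {1,3,4,6} → only 9 remains.
r5c1 = 6: row 5 has {1,3,7}; col 1 has {1,2,4,5,7,9}; region has {1,2,3,7,8,9} → only 6 remains.
r5c3 = 4: row 5 has {1,3,6,7}; col 3 has {2,3,5,6,7}; region has {1,2,3,6,7,8,9} → only 4 remains.
r5c4 = 5: row 5 has {1,3,4,6,7}; col 4 has {1,2,3,8}; region has {1,2,3,4,6,7,8,9} → only 5 remains.
r5c7 = 2: row 5 has {1,3,4,5,6,7}; col 7 has {1,4,8,9}; region has {1,3,4,6,9} → only 2 remains.
r6c7 = 6: row 6 has {1,3,4,5,7,8,9}; col 7 has {1,2,4,8,9}; region has {1,3,4,5,7,8} → only 6 remains.
r7c2 = 4: row 7 has {1,5,6}; col 2 has {1,2,3,5,6,7,8,9}; region has {1,5,6} → only 4 remains.
r9c1 = 3: row 9 has {2,5,7,8}; col 1 has {1,2,4,5,6,7,9}; region has {2,5,7,8} → only 3 remains.
r1c7 = 7: row 1 has {1,2,3,4,5,8,9}; col 7 has {1,2,4,6,8,9}; region has {1,2,3,5,8,9} → only 7 remains.
r2c4 = 7: row 2 has {1,2,3,6,8,9}; col 4 has {1,2,3,5,8}; region has {1,2,3,4,6,9} → only 7 remains.
r2c5 = 5: row 2 has {1,2,3,6,7,8,9}; col 5 has {1,3,8}; region has {1,2,3,4,6,7,9} → only 5 remains.
r2c8 = 4: row 2 has {1,2,3,5,6,7,8,9}; col 8 has {1,2,3,5,6,8}; region has {1,2,3,5,7,8,9} → only 4 remains.
r5c5 = 9: row 5 has {1,2,3,4,5,6,7}; col 5 has {1,3,5,8}; region has {1,3,4,5,6,7,8} → only 9 remains.
r5c6 = 8: row 5 has {1,2,3,4,5,6,7,9}; col 6 has {1,4,5,6,7,9}; region has {1,2,3,4,5,6,7,9} → only 8 remains.
r6c5 = 2: row 6 has {1,3,4,5,6,7,8,9}; col 5 has {1,3,5,8,9}; region has {1,3,4,5,6,7,8,9} → only 2 remains.
r7c1 = 8: row 7 has {1,4,5,6}; col 1 has {1,2,3,4,5,6,7,9}; region has {1,4,5,6} → only 8 remains.
r7c3 = 9: row 7 has {1,4,5,6,8}; col 3 has {2,3,4,5,6,7}; region has {1,4,5,6,8} → only 9 remains.
r7c5 = 7: row 7 has {1,4,5,6,8,9}; col 5 has {1,2,3,5,8,9}; region has {1,4,5,6,8,9} → only 7 remains.
r7c7 = 3: row 7 has {1,4,5,6,7,8,9}; col 7 has {1,2,4,6,7,8,9}; region has {1,4,5,6,7,8,9} → only 3 remains.
r8c3 = 8: row 8 has {1,2,6}; col 3 has {2,3,4,5,6,7,9}; region has {1,2,6} → only 8 remains.
r8c5 = 4: row 8 has {1,2,6,8}; col 5 has {1,2,3,5,7,8,9}; region has {1,2,6,8} → only 4 remains.
r8c6 = 3: row 8 has {1,2,4,6,8}; col 6 has {1,4,5,6,7,8,9}; region has {1,2,4,6,8} → only 3 remains.
r8c7 = 5: row 8 has {1,2,3,4,6,8}; col 7 has {1,2,3,4,6,7,8,9}; region has {1,2,3,4,6,8} → only 5 remains.
r9c3 = 1: row 9 has {2,3,5,7,8}; col 3 has {2,3,4,5,6,7,8,9}; region has {2,3,5,7,8} → only 1 remains.
r9c5 = 6: row 9 has {1,2,3,5,7,8}; col 5 has {1,2,3,4,5,7,8,9}; region has {1,2,3,5,7,8} → only 6 remains.
r9c8 = 9: row 9 has {1,2,3,5,6,7,8}; col 8 has {1,2,3,4,5,6,8}; region has {1,2,3,5,6,7,8} → only 9 remains.
r1c4 = 6: row 1 has {1,2,3,4,5,7,8,9}; col 4 has {1,2,3,5,7,8}; region has {1,2,3,4,5,7,8,9} → only 6 remains.

412685739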